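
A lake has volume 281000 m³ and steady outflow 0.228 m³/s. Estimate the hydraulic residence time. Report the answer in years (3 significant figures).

0.0391 yr

Q = 0.228 m³/s × 3.156e+07 s/yr = 7.195e+06 m³/yr.
Hydraulic residence time τ = V/Q = 281000/7.195e+06 = 0.03905 yr.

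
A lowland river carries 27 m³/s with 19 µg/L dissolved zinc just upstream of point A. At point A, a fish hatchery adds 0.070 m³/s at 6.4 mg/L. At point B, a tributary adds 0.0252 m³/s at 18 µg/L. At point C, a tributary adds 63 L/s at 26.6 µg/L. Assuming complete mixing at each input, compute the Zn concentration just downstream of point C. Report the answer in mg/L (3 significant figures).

0.0355 mg/L

19 µg/L = 0.019 mg/L.
After input A: C = (27·0.019 + 0.07·6.4) / 27.07 = 0.0355 mg/L.
18 µg/L = 0.018 mg/L.
After input B: C = (27.07·0.0355 + 0.0252·0.018) / 27.1 = 0.03548 mg/L.
63 L/s = 0.063 m³/s.
26.6 µg/L = 0.0266 mg/L.
After input C: C = (27.1·0.03548 + 0.063·0.0266) / 27.16 = 0.03546 mg/L.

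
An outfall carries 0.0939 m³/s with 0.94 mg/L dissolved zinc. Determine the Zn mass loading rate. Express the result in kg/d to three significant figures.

7.63 kg/d

Mass flux = Q·C = 0.0939 m³/s × 0.94 g/m³ = 0.08827 g/s.
= 0.08827 g/s × 86.4 = 7.626 kg/d.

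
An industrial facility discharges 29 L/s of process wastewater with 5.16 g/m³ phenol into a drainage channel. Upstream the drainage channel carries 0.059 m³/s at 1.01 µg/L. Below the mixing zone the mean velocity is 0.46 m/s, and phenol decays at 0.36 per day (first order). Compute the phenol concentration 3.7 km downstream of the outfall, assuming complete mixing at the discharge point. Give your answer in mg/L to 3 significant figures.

1.65 mg/L

29 L/s = 0.029 m³/s.
1.01 µg/L = 0.00101 mg/L.
After complete mixing, C₀ = (0.029·5.16 + 0.059·0.00101) / 0.088 = 1.701 mg/L.
Travel time t = 3700 m / 0.46 m/s = 8043 s = 0.0931 d.
C = 1.701·exp(−0.36·0.0931) = 1.701·0.967 = 1.645 mg/L.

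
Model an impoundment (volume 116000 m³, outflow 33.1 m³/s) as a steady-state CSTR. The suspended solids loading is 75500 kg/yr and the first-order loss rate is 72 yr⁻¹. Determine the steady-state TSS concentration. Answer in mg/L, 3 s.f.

Outflow Q = 33.1 m³/s × 3.156e+07 s/yr = 1.045e+09 m³/yr.
Steady-state CSTR mass balance: W = Q·C + k·V·C, so C = W/(Q + kV).
Q + kV = 1.045e+09 + 72·116000 = 1.053e+09 m³/yr.
C = 75500/1.053e+09 = 7.171e-05 kg/m³ = 0.07171 mg/L.

0.0717 mg/L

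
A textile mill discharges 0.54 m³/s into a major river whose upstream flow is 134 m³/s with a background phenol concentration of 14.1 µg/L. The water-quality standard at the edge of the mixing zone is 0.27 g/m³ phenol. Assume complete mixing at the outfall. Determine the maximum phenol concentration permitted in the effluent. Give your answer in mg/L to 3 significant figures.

14.1 µg/L = 0.0141 mg/L.
Mass balance: 0.27·134.5 = 0.54·Cₑ + 134·0.0141.
Cₑ = (36.33 − 1.889) / 0.54 = 63.77 mg/L.

63.8 mg/L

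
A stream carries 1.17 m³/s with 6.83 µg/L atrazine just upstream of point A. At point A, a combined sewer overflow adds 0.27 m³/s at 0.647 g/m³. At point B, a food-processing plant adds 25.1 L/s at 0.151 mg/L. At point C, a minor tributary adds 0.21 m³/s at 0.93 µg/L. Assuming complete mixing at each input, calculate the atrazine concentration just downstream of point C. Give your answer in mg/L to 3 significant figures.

6.83 µg/L = 0.00683 mg/L.
After input A: C = (1.17·0.00683 + 0.27·0.647) / 1.44 = 0.1269 mg/L.
25.1 L/s = 0.0251 m³/s.
After input B: C = (1.44·0.1269 + 0.0251·0.151) / 1.465 = 0.1273 mg/L.
0.93 µg/L = 0.00093 mg/L.
After input C: C = (1.465·0.1273 + 0.21·0.00093) / 1.675 = 0.1114 mg/L.

0.111 mg/L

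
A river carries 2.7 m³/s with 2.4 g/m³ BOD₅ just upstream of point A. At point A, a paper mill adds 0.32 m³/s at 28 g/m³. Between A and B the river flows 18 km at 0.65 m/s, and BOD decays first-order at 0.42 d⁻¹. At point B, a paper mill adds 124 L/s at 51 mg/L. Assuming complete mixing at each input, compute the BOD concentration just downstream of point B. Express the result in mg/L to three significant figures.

6.30 mg/L

After input A: C = (2.7·2.4 + 0.32·28) / 3.02 = 5.113 mg/L.
Over the 18 km reach to input B (t = 2.769e+04 s = 0.3205 d), decay gives C = 5.113·exp(−0.42·0.3205) = 4.469 mg/L.
124 L/s = 0.124 m³/s.
After input B: C = (3.02·4.469 + 0.124·51) / 3.144 = 6.304 mg/L.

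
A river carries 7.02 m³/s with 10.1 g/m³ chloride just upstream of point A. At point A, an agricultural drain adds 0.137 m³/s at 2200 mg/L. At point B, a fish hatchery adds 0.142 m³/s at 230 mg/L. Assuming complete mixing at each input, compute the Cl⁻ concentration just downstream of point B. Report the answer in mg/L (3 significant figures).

After input A: C = (7.02·10.1 + 0.137·2200) / 7.157 = 52.02 mg/L.
After input B: C = (7.157·52.02 + 0.142·230) / 7.299 = 55.48 mg/L.

55.5 mg/L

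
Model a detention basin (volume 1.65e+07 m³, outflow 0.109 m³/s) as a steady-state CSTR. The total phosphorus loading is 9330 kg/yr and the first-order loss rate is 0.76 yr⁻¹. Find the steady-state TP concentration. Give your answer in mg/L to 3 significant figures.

0.584 mg/L

Outflow Q = 0.109 m³/s × 3.156e+07 s/yr = 3.44e+06 m³/yr.
Steady-state CSTR mass balance: W = Q·C + k·V·C, so C = W/(Q + kV).
Q + kV = 3.44e+06 + 0.76·1.65e+07 = 1.598e+07 m³/yr.
C = 9330/1.598e+07 = 0.0005839 kg/m³ = 0.5839 mg/L.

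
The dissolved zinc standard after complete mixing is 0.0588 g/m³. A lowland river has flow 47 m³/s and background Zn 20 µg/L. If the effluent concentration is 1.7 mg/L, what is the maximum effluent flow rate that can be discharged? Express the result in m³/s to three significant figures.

20 µg/L = 0.02 mg/L.
Mass balance at complete mixing: C_std·(Q_w + Q_r) = Q_w·C_e + Q_r·C_b.
Rearranging, Q_w = Q_r·(C_std − C_b)/(C_e − C_std) = 47·(0.0588 − 0.02) / (1.7 − 0.0588) = 1.111 m³/s.

1.11 m³/s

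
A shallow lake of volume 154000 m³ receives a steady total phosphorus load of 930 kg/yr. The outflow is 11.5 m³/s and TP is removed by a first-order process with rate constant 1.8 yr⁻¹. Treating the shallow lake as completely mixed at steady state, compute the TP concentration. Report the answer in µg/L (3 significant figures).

2.56 µg/L

Outflow Q = 11.5 m³/s × 3.156e+07 s/yr = 3.629e+08 m³/yr.
Steady-state CSTR mass balance: W = Q·C + k·V·C, so C = W/(Q + kV).
Q + kV = 3.629e+08 + 1.8·154000 = 3.632e+08 m³/yr.
C = 930/3.632e+08 = 2.561e-06 kg/m³ = 0.002561 mg/L = 2.561 µg/L.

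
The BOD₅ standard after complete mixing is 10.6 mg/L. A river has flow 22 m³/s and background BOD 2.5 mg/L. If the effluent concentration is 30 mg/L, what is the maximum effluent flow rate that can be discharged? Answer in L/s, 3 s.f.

Mass balance at complete mixing: C_std·(Q_w + Q_r) = Q_w·C_e + Q_r·C_b.
Rearranging, Q_w = Q_r·(C_std − C_b)/(C_e − C_std) = 22·(10.6 − 2.5) / (30 − 10.6) = 9.186 m³/s.
= 9186 L/s.

9190 L/s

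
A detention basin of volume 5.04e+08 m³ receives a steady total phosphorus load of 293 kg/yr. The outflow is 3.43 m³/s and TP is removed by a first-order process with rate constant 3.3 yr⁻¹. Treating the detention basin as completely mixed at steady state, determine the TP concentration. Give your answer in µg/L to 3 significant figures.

0.165 µg/L

Outflow Q = 3.43 m³/s × 3.156e+07 s/yr = 1.082e+08 m³/yr.
Steady-state CSTR mass balance: W = Q·C + k·V·C, so C = W/(Q + kV).
Q + kV = 1.082e+08 + 3.3·5.04e+08 = 1.771e+09 m³/yr.
C = 293/1.771e+09 = 1.654e-07 kg/m³ = 0.0001654 mg/L = 0.1654 µg/L.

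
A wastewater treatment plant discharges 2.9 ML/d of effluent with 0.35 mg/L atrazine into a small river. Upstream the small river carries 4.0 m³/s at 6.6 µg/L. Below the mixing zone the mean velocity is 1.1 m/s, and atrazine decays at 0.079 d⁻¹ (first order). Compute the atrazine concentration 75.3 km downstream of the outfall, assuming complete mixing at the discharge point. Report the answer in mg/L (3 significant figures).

0.00888 mg/L

2.9 ML/d = 0.03356 m³/s.
6.6 µg/L = 0.0066 mg/L.
After complete mixing, C₀ = (0.03356·0.35 + 4·0.0066) / 4.034 = 0.009458 mg/L.
Travel time t = 7.53e+04 m / 1.1 m/s = 6.845e+04 s = 0.7923 d.
C = 0.009458·exp(−0.079·0.7923) = 0.009458·0.9393 = 0.008884 mg/L.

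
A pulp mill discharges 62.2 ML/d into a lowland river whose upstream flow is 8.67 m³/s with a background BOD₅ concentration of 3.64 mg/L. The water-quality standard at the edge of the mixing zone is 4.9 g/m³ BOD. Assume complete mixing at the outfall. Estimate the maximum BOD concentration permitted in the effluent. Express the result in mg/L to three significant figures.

62.2 ML/d = 0.7199 m³/s.
Mass balance: 4.9·9.39 = 0.7199·Cₑ + 8.67·3.64.
Cₑ = (46.01 − 31.56) / 0.7199 = 20.07 mg/L.

20.1 mg/L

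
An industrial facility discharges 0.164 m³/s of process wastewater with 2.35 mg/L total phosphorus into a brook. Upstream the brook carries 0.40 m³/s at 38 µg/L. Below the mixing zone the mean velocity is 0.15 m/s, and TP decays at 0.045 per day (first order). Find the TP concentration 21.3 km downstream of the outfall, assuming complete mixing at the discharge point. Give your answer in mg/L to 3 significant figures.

0.660 mg/L

38 µg/L = 0.038 mg/L.
After complete mixing, C₀ = (0.164·2.35 + 0.4·0.038) / 0.564 = 0.7103 mg/L.
Travel time t = 2.13e+04 m / 0.15 m/s = 1.42e+05 s = 1.644 d.
C = 0.7103·exp(−0.045·1.644) = 0.7103·0.9287 = 0.6596 mg/L.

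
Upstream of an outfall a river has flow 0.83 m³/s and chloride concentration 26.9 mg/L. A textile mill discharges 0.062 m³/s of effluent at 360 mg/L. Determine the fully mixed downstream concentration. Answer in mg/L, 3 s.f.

Conservation of mass across the mixing zone: C = (0.062·360 + 0.83·26.9) / (0.062 + 0.83) = 44.65/0.892 = 50.05 mg/L.

50.1 mg/L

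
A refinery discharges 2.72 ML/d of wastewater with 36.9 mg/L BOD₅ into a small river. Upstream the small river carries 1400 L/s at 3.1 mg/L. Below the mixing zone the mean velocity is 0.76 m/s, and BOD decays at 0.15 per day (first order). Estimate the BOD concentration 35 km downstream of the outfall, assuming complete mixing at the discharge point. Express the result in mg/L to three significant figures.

2.72 ML/d = 0.03148 m³/s.
1400 L/s = 1.4 m³/s.
After complete mixing, C₀ = (0.03148·36.9 + 1.4·3.1) / 1.431 = 3.843 mg/L.
Travel time t = 3.5e+04 m / 0.76 m/s = 4.605e+04 s = 0.533 d.
C = 3.843·exp(−0.15·0.533) = 3.843·0.9232 = 3.548 mg/L.

3.55 mg/L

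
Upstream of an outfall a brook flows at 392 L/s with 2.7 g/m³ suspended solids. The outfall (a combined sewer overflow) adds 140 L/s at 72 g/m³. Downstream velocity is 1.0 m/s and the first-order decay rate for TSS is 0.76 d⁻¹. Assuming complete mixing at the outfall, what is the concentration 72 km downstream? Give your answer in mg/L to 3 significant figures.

11.1 mg/L

140 L/s = 0.14 m³/s.
392 L/s = 0.392 m³/s.
After complete mixing, C₀ = (0.14·72 + 0.392·2.7) / 0.532 = 20.94 mg/L.
Travel time t = 7.2e+04 m / 1.0 m/s = 7.2e+04 s = 0.8333 d.
C = 20.94·exp(−0.76·0.8333) = 20.94·0.5308 = 11.11 mg/L.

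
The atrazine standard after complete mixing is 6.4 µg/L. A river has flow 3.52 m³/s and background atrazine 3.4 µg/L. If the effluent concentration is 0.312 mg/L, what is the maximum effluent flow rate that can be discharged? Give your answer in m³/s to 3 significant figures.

3.4 µg/L = 0.0034 mg/L.
6.4 µg/L = 0.0064 mg/L.
Mass balance at complete mixing: C_std·(Q_w + Q_r) = Q_w·C_e + Q_r·C_b.
Rearranging, Q_w = Q_r·(C_std − C_b)/(C_e − C_std) = 3.52·(0.0064 − 0.0034) / (0.312 − 0.0064) = 0.03455 m³/s.

0.0346 m³/s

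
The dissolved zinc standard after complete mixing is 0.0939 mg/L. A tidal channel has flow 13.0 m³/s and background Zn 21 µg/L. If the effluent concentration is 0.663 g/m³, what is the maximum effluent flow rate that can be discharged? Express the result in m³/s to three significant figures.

21 µg/L = 0.021 mg/L.
Mass balance at complete mixing: C_std·(Q_w + Q_r) = Q_w·C_e + Q_r·C_b.
Rearranging, Q_w = Q_r·(C_std − C_b)/(C_e − C_std) = 13.0·(0.0939 − 0.021) / (0.663 − 0.0939) = 1.665 m³/s.

1.67 m³/s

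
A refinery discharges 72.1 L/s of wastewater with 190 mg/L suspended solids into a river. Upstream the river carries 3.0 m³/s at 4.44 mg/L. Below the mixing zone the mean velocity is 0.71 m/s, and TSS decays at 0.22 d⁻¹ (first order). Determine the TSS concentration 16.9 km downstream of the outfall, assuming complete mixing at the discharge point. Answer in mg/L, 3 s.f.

72.1 L/s = 0.0721 m³/s.
After complete mixing, C₀ = (0.0721·190 + 3·4.44) / 3.072 = 8.795 mg/L.
Travel time t = 1.69e+04 m / 0.71 m/s = 2.38e+04 s = 0.2755 d.
C = 8.795·exp(−0.22·0.2755) = 8.795·0.9412 = 8.278 mg/L.

8.28 mg/L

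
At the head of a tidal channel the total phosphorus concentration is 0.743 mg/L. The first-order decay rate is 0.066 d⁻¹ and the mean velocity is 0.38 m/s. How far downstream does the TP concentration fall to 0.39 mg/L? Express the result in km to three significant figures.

From C = C₀·e^(−kt), t = ln(C₀/C)/k = ln(0.743/0.39)/0.066 = 0.6445/0.066 = 9.766 d.
Distance = v·t = 0.38 m/s × 8.438e+05 s = 3.206e+05 m = 320.6 km.

321 km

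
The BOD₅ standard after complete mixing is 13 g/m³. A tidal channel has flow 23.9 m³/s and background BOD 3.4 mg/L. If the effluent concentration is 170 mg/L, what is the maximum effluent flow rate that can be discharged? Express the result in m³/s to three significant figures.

1.46 m³/s

Mass balance at complete mixing: C_std·(Q_w + Q_r) = Q_w·C_e + Q_r·C_b.
Rearranging, Q_w = Q_r·(C_std − C_b)/(C_e − C_std) = 23.9·(13 − 3.4) / (170 − 13) = 1.461 m³/s.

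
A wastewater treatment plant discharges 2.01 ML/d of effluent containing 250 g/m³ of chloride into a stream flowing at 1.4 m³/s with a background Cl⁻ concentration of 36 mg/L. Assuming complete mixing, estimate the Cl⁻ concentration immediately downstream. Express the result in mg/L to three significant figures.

2.01 ML/d = 0.02326 m³/s.
By mass balance at complete mixing, C = (0.02326·250 + 1.4·36) / (0.02326 + 1.4) = 56.22/1.423 = 39.5 mg/L.

39.5 mg/L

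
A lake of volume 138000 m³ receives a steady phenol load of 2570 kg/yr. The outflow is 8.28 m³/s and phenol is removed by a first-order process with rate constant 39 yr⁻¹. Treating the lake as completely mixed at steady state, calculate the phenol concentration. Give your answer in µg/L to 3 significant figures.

9.64 µg/L

Outflow Q = 8.28 m³/s × 3.156e+07 s/yr = 2.613e+08 m³/yr.
Steady-state CSTR mass balance: W = Q·C + k·V·C, so C = W/(Q + kV).
Q + kV = 2.613e+08 + 39·138000 = 2.667e+08 m³/yr.
C = 2570/2.667e+08 = 9.637e-06 kg/m³ = 0.009637 mg/L = 9.637 µg/L.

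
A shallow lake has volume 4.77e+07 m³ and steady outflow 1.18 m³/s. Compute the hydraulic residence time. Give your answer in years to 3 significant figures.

Q = 1.18 m³/s × 3.156e+07 s/yr = 3.724e+07 m³/yr.
Hydraulic residence time τ = V/Q = 4.77e+07/3.724e+07 = 1.281 yr.

1.28 yr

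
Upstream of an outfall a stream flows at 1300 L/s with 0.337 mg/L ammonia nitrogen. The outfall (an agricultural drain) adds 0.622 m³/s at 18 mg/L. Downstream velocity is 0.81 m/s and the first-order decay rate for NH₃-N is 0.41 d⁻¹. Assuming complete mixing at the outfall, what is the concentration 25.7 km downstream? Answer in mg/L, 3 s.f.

5.21 mg/L

1300 L/s = 1.3 m³/s.
After complete mixing, C₀ = (0.622·18 + 1.3·0.337) / 1.922 = 6.053 mg/L.
Travel time t = 2.57e+04 m / 0.81 m/s = 3.173e+04 s = 0.3672 d.
C = 6.053·exp(−0.41·0.3672) = 6.053·0.8602 = 5.207 mg/L.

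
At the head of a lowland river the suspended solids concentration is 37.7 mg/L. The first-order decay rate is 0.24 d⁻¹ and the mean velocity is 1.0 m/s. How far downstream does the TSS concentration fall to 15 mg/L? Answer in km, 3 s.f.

332 km

From C = C₀·e^(−kt), t = ln(C₀/C)/k = ln(37.7/15)/0.24 = 0.9216/0.24 = 3.84 d.
Distance = v·t = 1.0 m/s × 3.318e+05 s = 3.318e+05 m = 331.8 km.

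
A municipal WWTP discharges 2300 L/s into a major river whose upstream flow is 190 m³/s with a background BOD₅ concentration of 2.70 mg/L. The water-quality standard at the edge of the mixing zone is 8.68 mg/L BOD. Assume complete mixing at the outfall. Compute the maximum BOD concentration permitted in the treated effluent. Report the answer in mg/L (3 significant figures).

503 mg/L

2300 L/s = 2.3 m³/s.
Mass balance: 8.68·192.3 = 2.3·Cₑ + 190·2.7.
Cₑ = (1669 − 513) / 2.3 = 502.7 mg/L.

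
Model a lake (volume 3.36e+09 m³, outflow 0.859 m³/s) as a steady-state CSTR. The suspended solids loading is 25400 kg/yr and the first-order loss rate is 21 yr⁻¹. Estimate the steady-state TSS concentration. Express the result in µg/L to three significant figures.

0.360 µg/L

Outflow Q = 0.859 m³/s × 3.156e+07 s/yr = 2.711e+07 m³/yr.
Steady-state CSTR mass balance: W = Q·C + k·V·C, so C = W/(Q + kV).
Q + kV = 2.711e+07 + 21·3.36e+09 = 7.059e+10 m³/yr.
C = 25400/7.059e+10 = 3.598e-07 kg/m³ = 0.0003598 mg/L = 0.3598 µg/L.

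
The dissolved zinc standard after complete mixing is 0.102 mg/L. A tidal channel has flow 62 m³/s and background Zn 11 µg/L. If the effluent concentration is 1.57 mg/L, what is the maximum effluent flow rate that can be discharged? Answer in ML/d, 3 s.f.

11 µg/L = 0.011 mg/L.
Mass balance at complete mixing: C_std·(Q_w + Q_r) = Q_w·C_e + Q_r·C_b.
Rearranging, Q_w = Q_r·(C_std − C_b)/(C_e − C_std) = 62·(0.102 − 0.011) / (1.57 − 0.102) = 3.843 m³/s.
= 332.1 ML/d.

332 ML/d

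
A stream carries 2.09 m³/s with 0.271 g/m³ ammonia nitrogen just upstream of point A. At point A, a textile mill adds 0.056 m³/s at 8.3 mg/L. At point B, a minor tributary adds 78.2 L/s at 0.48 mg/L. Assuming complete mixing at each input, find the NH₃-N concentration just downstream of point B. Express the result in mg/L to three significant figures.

After input A: C = (2.09·0.271 + 0.056·8.3) / 2.146 = 0.4805 mg/L.
78.2 L/s = 0.0782 m³/s.
After input B: C = (2.146·0.4805 + 0.0782·0.48) / 2.224 = 0.4805 mg/L.

0.480 mg/L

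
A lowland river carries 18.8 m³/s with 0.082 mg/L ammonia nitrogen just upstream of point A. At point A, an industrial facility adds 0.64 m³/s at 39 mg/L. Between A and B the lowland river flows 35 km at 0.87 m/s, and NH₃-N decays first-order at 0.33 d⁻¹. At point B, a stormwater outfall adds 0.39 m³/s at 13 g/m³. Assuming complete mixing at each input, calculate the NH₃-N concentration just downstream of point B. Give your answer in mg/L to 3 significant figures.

After input A: C = (18.8·0.082 + 0.64·39) / 19.44 = 1.363 mg/L.
Over the 35 km reach to input B (t = 4.023e+04 s = 0.4656 d), decay gives C = 1.363·exp(−0.33·0.4656) = 1.169 mg/L.
After input B: C = (19.44·1.169 + 0.39·13) / 19.83 = 1.402 mg/L.

1.40 mg/L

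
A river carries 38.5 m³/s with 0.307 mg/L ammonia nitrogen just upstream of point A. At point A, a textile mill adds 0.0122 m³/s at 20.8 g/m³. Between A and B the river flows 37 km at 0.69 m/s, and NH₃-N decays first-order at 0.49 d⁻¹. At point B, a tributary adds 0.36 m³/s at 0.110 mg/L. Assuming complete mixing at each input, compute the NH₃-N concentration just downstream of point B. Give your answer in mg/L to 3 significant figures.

0.230 mg/L

After input A: C = (38.5·0.307 + 0.0122·20.8) / 38.51 = 0.3135 mg/L.
Over the 37 km reach to input B (t = 5.362e+04 s = 0.6206 d), decay gives C = 0.3135·exp(−0.49·0.6206) = 0.2313 mg/L.
After input B: C = (38.51·0.2313 + 0.36·0.11) / 38.87 = 0.2302 mg/L.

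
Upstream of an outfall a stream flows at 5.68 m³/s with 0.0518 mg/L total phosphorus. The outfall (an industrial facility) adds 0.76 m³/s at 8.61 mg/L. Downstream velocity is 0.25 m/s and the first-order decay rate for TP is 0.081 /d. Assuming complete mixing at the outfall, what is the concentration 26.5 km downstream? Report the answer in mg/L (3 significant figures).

0.961 mg/L

After complete mixing, C₀ = (0.76·8.61 + 5.68·0.0518) / 6.44 = 1.062 mg/L.
Travel time t = 2.65e+04 m / 0.25 m/s = 1.06e+05 s = 1.227 d.
C = 1.062·exp(−0.081·1.227) = 1.062·0.9054 = 0.9613 mg/L.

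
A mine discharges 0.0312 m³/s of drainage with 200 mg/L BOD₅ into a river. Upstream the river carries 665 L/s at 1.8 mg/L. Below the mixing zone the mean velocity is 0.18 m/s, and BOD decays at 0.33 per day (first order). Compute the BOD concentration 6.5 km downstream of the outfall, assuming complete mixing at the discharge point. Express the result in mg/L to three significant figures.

9.31 mg/L

665 L/s = 0.665 m³/s.
After complete mixing, C₀ = (0.0312·200 + 0.665·1.8) / 0.6962 = 10.68 mg/L.
Travel time t = 6500 m / 0.18 m/s = 3.611e+04 s = 0.418 d.
C = 10.68·exp(−0.33·0.418) = 10.68·0.8712 = 9.306 mg/L.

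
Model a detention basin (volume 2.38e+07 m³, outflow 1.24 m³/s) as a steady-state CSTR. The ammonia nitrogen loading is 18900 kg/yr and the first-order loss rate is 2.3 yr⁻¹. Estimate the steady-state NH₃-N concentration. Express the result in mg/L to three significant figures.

0.201 mg/L

Outflow Q = 1.24 m³/s × 3.156e+07 s/yr = 3.913e+07 m³/yr.
Steady-state CSTR mass balance: W = Q·C + k·V·C, so C = W/(Q + kV).
Q + kV = 3.913e+07 + 2.3·2.38e+07 = 9.387e+07 m³/yr.
C = 18900/9.387e+07 = 0.0002013 kg/m³ = 0.2013 mg/L.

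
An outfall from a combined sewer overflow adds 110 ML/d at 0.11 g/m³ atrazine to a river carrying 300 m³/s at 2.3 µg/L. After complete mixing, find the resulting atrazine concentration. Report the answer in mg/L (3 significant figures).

110 ML/d = 1.273 m³/s.
2.3 µg/L = 0.0023 mg/L.
Conservation of mass across the mixing zone: C = (1.273·0.11 + 300·0.0023) / (1.273 + 300) = 0.83/301.3 = 0.002755 mg/L.

0.00276 mg/L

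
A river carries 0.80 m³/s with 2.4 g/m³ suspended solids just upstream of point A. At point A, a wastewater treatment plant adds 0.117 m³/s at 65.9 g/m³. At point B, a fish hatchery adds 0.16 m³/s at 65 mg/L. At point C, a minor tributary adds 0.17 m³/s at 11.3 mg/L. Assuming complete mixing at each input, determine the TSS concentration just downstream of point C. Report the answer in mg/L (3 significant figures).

After input A: C = (0.8·2.4 + 0.117·65.9) / 0.917 = 10.5 mg/L.
After input B: C = (0.917·10.5 + 0.16·65) / 1.077 = 18.6 mg/L.
After input C: C = (1.077·18.6 + 0.17·11.3) / 1.247 = 17.6 mg/L.

17.6 mg/L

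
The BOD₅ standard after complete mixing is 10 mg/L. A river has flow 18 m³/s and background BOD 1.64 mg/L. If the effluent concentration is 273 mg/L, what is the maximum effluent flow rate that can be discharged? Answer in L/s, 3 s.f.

572 L/s

Mass balance at complete mixing: C_std·(Q_w + Q_r) = Q_w·C_e + Q_r·C_b.
Rearranging, Q_w = Q_r·(C_std − C_b)/(C_e − C_std) = 18·(10 − 1.64) / (273 − 10) = 0.5722 m³/s.
= 572.2 L/s.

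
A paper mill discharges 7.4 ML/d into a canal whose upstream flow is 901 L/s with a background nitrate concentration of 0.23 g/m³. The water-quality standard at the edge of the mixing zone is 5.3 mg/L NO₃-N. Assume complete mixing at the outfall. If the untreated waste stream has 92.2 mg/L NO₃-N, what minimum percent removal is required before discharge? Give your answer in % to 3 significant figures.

7.4 ML/d = 0.08565 m³/s.
901 L/s = 0.901 m³/s.
Mass balance: 5.3·0.9866 = 0.08565·Cₑ + 0.901·0.23.
Cₑ = (5.229 − 0.2072) / 0.08565 = 58.64 mg/L.
Required removal = 1 − 58.64/92.2 = 36.4 %.

36.4 %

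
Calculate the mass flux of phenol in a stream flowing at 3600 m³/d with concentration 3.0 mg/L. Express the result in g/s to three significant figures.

3600 m³/d = 0.04167 m³/s.
Mass flux = Q·C = 0.04167 m³/s × 3 g/m³ = 0.125 g/s.

0.125 g/s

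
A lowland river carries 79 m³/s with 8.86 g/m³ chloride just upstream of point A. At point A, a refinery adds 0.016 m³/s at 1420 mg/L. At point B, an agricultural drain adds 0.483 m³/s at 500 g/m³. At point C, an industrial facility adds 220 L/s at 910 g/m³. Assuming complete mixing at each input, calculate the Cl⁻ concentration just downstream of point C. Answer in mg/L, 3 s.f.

After input A: C = (79·8.86 + 0.016·1420) / 79.02 = 9.146 mg/L.
After input B: C = (79.02·9.146 + 0.483·500) / 79.5 = 12.13 mg/L.
220 L/s = 0.22 m³/s.
After input C: C = (79.5·12.13 + 0.22·910) / 79.72 = 14.61 mg/L.

14.6 mg/L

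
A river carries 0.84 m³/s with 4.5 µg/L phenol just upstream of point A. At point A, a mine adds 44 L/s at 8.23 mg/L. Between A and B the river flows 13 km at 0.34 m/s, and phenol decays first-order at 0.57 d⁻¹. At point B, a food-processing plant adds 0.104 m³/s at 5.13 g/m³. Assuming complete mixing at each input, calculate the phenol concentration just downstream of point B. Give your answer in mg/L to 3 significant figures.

4.5 µg/L = 0.0045 mg/L.
44 L/s = 0.044 m³/s.
After input A: C = (0.84·0.0045 + 0.044·8.23) / 0.884 = 0.4139 mg/L.
Over the 13 km reach to input B (t = 3.824e+04 s = 0.4425 d), decay gives C = 0.4139·exp(−0.57·0.4425) = 0.3216 mg/L.
After input B: C = (0.884·0.3216 + 0.104·5.13) / 0.988 = 0.8278 mg/L.

0.828 mg/L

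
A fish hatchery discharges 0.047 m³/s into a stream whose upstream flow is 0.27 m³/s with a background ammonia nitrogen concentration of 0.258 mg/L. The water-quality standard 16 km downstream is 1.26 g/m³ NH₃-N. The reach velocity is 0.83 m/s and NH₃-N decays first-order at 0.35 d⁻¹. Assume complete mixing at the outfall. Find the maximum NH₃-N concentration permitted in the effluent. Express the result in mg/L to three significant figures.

7.71 mg/L

Travel time to the compliance point: t = 1.6e+04/0.83 = 1.928e+04 s = 0.2231 d; decay factor exp(−0.35·0.2231) = 0.9249.
So the concentration just after mixing may be at most 1.26/0.9249 = 1.362 mg/L.
Mass balance: 1.362·0.317 = 0.047·Cₑ + 0.27·0.258.
Cₑ = (0.4319 − 0.06966) / 0.047 = 7.706 mg/L.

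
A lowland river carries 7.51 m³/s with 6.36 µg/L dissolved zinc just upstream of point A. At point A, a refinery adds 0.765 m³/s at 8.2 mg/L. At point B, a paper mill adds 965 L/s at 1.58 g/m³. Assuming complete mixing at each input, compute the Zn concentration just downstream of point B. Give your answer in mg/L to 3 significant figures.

6.36 µg/L = 0.00636 mg/L.
After input A: C = (7.51·0.00636 + 0.765·8.2) / 8.275 = 0.7638 mg/L.
965 L/s = 0.965 m³/s.
After input B: C = (8.275·0.7638 + 0.965·1.58) / 9.24 = 0.8491 mg/L.

0.849 mg/L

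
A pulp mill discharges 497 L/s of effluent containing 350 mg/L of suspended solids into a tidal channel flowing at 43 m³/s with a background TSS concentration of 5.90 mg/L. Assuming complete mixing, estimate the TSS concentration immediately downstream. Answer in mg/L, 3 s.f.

497 L/s = 0.497 m³/s.
Flow-weighted mixing gives C = (0.497·350 + 43·5.9) / (0.497 + 43) = 427.6/43.5 = 9.832 mg/L.

9.83 mg/L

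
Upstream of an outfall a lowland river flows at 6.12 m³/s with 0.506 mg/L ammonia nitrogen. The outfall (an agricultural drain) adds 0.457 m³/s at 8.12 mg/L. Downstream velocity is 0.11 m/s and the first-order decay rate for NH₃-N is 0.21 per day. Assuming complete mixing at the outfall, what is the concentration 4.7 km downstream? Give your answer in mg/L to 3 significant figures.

After complete mixing, C₀ = (0.457·8.12 + 6.12·0.506) / 6.577 = 1.035 mg/L.
Travel time t = 4700 m / 0.11 m/s = 4.273e+04 s = 0.4945 d.
C = 1.035·exp(−0.21·0.4945) = 1.035·0.9014 = 0.933 mg/L.

0.933 mg/L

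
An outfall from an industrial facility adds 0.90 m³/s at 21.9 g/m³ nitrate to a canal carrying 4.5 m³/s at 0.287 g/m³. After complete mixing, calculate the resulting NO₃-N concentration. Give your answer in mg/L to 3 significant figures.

Flow-weighted mixing gives C = (0.9·21.9 + 4.5·0.287) / (0.9 + 4.5) = 21/5.4 = 3.889 mg/L.

3.89 mg/L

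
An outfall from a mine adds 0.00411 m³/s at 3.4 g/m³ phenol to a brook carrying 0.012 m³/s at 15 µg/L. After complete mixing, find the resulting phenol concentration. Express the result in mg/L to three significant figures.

15 µg/L = 0.015 mg/L.
Conservation of mass across the mixing zone: C = (0.00411·3.4 + 0.012·0.015) / (0.00411 + 0.012) = 0.01415/0.01611 = 0.8786 mg/L.

0.879 mg/L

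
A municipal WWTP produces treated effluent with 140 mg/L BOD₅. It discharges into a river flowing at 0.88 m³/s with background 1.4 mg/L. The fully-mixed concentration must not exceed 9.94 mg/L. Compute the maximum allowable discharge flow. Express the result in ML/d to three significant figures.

4.99 ML/d

Mass balance at complete mixing: C_std·(Q_w + Q_r) = Q_w·C_e + Q_r·C_b.
Rearranging, Q_w = Q_r·(C_std − C_b)/(C_e − C_std) = 0.88·(9.94 − 1.4) / (140 − 9.94) = 0.05778 m³/s.
= 4.992 ML/d.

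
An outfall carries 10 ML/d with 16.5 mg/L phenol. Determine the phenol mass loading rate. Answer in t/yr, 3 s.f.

10 ML/d = 0.1157 m³/s.
Mass flux = Q·C = 0.1157 m³/s × 16.5 g/m³ = 1.91 g/s.
= 1.91 g/s × 31.56 = 60.27 t/yr.

60.3 t/yr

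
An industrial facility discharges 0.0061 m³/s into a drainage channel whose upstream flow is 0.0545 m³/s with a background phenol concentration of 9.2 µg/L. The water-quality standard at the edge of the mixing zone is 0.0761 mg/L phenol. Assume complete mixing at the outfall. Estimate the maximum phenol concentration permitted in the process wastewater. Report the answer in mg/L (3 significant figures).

0.674 mg/L

9.2 µg/L = 0.0092 mg/L.
Mass balance: 0.0761·0.0606 = 0.0061·Cₑ + 0.0545·0.0092.
Cₑ = (0.004612 − 0.0005014) / 0.0061 = 0.6738 mg/L.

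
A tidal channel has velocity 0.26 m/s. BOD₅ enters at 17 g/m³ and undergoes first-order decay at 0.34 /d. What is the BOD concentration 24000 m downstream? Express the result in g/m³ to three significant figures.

11.8 g/m³

Travel time t = 24000 m / 0.26 m/s = 2.4e+04/0.26 = 9.231e+04 s = 1.068 d.
First-order decay: C = 17·exp(−0.34·1.068) = 17·0.6954 = 11.82 g/m³.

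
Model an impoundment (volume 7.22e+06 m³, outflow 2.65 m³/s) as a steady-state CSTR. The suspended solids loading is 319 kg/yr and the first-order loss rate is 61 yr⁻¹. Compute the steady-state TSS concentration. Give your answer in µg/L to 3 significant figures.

0.609 µg/L

Outflow Q = 2.65 m³/s × 3.156e+07 s/yr = 8.363e+07 m³/yr.
Steady-state CSTR mass balance: W = Q·C + k·V·C, so C = W/(Q + kV).
Q + kV = 8.363e+07 + 61·7.22e+06 = 5.24e+08 m³/yr.
C = 319/5.24e+08 = 6.087e-07 kg/m³ = 0.0006087 mg/L = 0.6087 µg/L.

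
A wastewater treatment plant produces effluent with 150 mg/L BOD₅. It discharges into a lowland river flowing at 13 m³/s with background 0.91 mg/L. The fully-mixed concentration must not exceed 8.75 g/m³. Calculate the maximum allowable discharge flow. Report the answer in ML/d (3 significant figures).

62.3 ML/d

Mass balance at complete mixing: C_std·(Q_w + Q_r) = Q_w·C_e + Q_r·C_b.
Rearranging, Q_w = Q_r·(C_std − C_b)/(C_e − C_std) = 13·(8.75 − 0.91) / (150 − 8.75) = 0.7216 m³/s.
= 62.34 ML/d.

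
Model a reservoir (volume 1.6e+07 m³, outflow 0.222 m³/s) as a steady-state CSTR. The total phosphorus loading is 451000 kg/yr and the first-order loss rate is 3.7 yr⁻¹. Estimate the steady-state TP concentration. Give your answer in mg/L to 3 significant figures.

6.81 mg/L

Outflow Q = 0.222 m³/s × 3.156e+07 s/yr = 7.006e+06 m³/yr.
Steady-state CSTR mass balance: W = Q·C + k·V·C, so C = W/(Q + kV).
Q + kV = 7.006e+06 + 3.7·1.6e+07 = 6.621e+07 m³/yr.
C = 451000/6.621e+07 = 0.006812 kg/m³ = 6.812 mg/L.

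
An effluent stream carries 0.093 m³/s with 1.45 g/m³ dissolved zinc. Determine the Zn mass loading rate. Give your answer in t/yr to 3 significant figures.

Mass flux = Q·C = 0.093 m³/s × 1.45 g/m³ = 0.1348 g/s.
= 0.1348 g/s × 31.56 = 4.256 t/yr.

4.26 t/yr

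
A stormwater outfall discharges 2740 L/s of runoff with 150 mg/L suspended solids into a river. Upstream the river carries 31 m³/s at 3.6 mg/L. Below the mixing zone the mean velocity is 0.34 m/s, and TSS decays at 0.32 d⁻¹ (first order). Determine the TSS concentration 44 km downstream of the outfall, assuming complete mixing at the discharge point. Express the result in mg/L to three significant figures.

9.59 mg/L

2740 L/s = 2.74 m³/s.
After complete mixing, C₀ = (2.74·150 + 31·3.6) / 33.74 = 15.49 mg/L.
Travel time t = 4.4e+04 m / 0.34 m/s = 1.294e+05 s = 1.498 d.
C = 15.49·exp(−0.32·1.498) = 15.49·0.6192 = 9.591 mg/L.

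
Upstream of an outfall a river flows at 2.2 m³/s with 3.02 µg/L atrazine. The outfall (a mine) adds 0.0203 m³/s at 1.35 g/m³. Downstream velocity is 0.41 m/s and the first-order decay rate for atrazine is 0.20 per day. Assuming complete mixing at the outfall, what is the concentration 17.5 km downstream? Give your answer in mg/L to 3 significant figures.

0.0139 mg/L

3.02 µg/L = 0.00302 mg/L.
After complete mixing, C₀ = (0.0203·1.35 + 2.2·0.00302) / 2.22 = 0.01534 mg/L.
Travel time t = 1.75e+04 m / 0.41 m/s = 4.268e+04 s = 0.494 d.
C = 0.01534·exp(−0.20·0.494) = 0.01534·0.9059 = 0.01389 mg/L.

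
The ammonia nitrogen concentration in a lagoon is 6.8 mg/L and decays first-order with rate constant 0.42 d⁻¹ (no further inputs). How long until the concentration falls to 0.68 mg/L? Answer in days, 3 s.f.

5.48 d

t = ln(C₀/C)/k = ln(6.8/0.68)/0.42 = 2.303/0.42 = 5.482 d.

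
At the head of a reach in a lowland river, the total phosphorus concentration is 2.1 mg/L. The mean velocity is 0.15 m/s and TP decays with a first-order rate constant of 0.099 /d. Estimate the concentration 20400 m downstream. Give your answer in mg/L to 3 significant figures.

1.80 mg/L

Travel time t = 20400 m / 0.15 m/s = 2.04e+04/0.15 = 1.36e+05 s = 1.574 d.
First-order decay: C = 2.1·exp(−0.099·1.574) = 2.1·0.8557 = 1.797 mg/L.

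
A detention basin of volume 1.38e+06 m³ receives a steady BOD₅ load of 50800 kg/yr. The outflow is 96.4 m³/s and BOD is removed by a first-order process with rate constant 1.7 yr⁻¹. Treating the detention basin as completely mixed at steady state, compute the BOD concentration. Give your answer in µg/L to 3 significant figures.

16.7 µg/L

Outflow Q = 96.4 m³/s × 3.156e+07 s/yr = 3.042e+09 m³/yr.
Steady-state CSTR mass balance: W = Q·C + k·V·C, so C = W/(Q + kV).
Q + kV = 3.042e+09 + 1.7·1.38e+06 = 3.044e+09 m³/yr.
C = 50800/3.044e+09 = 1.669e-05 kg/m³ = 0.01669 mg/L = 16.69 µg/L.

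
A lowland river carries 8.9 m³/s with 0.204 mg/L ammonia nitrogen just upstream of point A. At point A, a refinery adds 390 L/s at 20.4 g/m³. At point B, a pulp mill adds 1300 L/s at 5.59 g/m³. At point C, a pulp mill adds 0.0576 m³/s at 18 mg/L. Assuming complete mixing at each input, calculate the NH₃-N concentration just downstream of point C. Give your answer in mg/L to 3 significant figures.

390 L/s = 0.39 m³/s.
After input A: C = (8.9·0.204 + 0.39·20.4) / 9.29 = 1.052 mg/L.
1300 L/s = 1.3 m³/s.
After input B: C = (9.29·1.052 + 1.3·5.59) / 10.59 = 1.609 mg/L.
After input C: C = (10.59·1.609 + 0.0576·18) / 10.65 = 1.698 mg/L.

1.70 mg/L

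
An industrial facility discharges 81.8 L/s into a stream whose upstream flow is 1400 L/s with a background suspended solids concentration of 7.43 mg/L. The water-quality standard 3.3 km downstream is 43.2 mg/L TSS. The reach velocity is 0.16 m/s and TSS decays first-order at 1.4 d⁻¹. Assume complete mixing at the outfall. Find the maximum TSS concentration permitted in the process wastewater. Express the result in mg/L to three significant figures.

81.8 L/s = 0.0818 m³/s.
1400 L/s = 1.4 m³/s.
Travel time to the compliance point: t = 3300/0.16 = 2.062e+04 s = 0.2387 d; decay factor exp(−1.4·0.2387) = 0.7159.
So the concentration just after mixing may be at most 43.2/0.7159 = 60.34 mg/L.
Mass balance: 60.34·1.482 = 0.0818·Cₑ + 1.4·7.43.
Cₑ = (89.42 − 10.4) / 0.0818 = 965.9 mg/L.

966 mg/L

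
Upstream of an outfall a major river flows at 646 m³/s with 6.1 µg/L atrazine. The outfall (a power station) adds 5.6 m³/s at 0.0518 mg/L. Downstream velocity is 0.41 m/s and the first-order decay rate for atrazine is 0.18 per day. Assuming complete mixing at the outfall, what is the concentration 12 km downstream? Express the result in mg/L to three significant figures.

6.1 µg/L = 0.0061 mg/L.
After complete mixing, C₀ = (5.6·0.0518 + 646·0.0061) / 651.6 = 0.006493 mg/L.
Travel time t = 1.2e+04 m / 0.41 m/s = 2.927e+04 s = 0.3388 d.
C = 0.006493·exp(−0.18·0.3388) = 0.006493·0.9408 = 0.006109 mg/L.

0.00611 mg/L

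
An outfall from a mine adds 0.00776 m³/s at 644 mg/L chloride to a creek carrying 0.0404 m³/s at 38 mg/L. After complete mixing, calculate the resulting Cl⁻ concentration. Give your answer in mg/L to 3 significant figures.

Conservation of mass across the mixing zone: C = (0.00776·644 + 0.0404·38) / (0.00776 + 0.0404) = 6.533/0.04816 = 135.6 mg/L.

136 mg/L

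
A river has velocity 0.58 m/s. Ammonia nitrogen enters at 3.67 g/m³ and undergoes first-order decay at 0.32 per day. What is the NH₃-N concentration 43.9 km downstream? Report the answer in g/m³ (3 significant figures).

Travel time t = 43.9 km / 0.58 m/s = 4.39e+04/0.58 = 7.569e+04 s = 0.876 d.
First-order decay: C = 3.67·exp(−0.32·0.876) = 3.67·0.7555 = 2.773 g/m³.

2.77 g/m³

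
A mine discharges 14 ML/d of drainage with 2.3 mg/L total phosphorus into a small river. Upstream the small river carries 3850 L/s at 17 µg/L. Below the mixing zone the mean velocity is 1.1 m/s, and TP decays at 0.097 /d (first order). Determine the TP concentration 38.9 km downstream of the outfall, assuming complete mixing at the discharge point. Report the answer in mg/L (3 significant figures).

0.105 mg/L

14 ML/d = 0.162 m³/s.
3850 L/s = 3.85 m³/s.
17 µg/L = 0.017 mg/L.
After complete mixing, C₀ = (0.162·2.3 + 3.85·0.017) / 4.012 = 0.1092 mg/L.
Travel time t = 3.89e+04 m / 1.1 m/s = 3.536e+04 s = 0.4093 d.
C = 0.1092·exp(−0.097·0.4093) = 0.1092·0.9611 = 0.105 mg/L.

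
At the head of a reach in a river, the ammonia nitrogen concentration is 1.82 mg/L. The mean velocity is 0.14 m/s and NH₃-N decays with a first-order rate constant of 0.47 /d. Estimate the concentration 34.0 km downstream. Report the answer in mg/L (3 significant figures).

Travel time t = 34.0 km / 0.14 m/s = 3.4e+04/0.14 = 2.429e+05 s = 2.811 d.
First-order decay: C = 1.82·exp(−0.47·2.811) = 1.82·0.2668 = 0.4857 mg/L.

0.486 mg/L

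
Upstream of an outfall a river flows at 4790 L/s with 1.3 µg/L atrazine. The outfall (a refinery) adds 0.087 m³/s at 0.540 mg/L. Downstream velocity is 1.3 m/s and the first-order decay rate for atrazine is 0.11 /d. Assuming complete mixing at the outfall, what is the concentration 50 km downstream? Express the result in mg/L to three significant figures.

0.0104 mg/L

4790 L/s = 4.79 m³/s.
1.3 µg/L = 0.0013 mg/L.
After complete mixing, C₀ = (0.087·0.54 + 4.79·0.0013) / 4.877 = 0.01091 mg/L.
Travel time t = 5e+04 m / 1.3 m/s = 3.846e+04 s = 0.4452 d.
C = 0.01091·exp(−0.11·0.4452) = 0.01091·0.9522 = 0.01039 mg/L.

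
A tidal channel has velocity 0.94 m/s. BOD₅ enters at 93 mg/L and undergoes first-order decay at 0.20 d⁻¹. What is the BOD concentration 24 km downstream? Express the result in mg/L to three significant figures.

Travel time t = 24 km / 0.94 m/s = 2.4e+04/0.94 = 2.553e+04 s = 0.2955 d.
First-order decay: C = 93·exp(−0.20·0.2955) = 93·0.9426 = 87.66 mg/L.

87.7 mg/L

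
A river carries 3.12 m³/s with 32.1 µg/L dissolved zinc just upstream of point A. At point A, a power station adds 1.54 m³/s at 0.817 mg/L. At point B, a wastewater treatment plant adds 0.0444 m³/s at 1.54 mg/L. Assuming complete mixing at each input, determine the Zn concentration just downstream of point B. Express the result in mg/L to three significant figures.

0.303 mg/L

32.1 µg/L = 0.0321 mg/L.
After input A: C = (3.12·0.0321 + 1.54·0.817) / 4.66 = 0.2915 mg/L.
After input B: C = (4.66·0.2915 + 0.0444·1.54) / 4.704 = 0.3033 mg/L.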